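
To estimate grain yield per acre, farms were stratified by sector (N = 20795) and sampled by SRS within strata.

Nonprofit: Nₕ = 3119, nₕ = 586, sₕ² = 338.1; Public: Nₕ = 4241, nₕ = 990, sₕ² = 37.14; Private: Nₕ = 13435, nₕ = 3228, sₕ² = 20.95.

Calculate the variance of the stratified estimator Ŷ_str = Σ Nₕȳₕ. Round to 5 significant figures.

Var(Ŷ_str) = Σₕ Nₕ²(1 − fₕ)sₕ²/nₕ.
Nonprofit: 3119²·(1 − 586/3119)·338.1/586 = 4.5582498 × 10^6.
Public: 4241²·(1 − 990/4241)·37.14/990 = 517239.81.
Private: 13435²·(1 − 3228/13435)·20.95/3228 = 889992.38.
Sum = 5.965482 × 10^6.

5.9655 × 10^6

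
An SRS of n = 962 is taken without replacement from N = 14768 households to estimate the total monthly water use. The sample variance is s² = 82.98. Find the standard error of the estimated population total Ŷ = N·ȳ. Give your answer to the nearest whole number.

4194

Var(Ŷ) = N²·Var(ȳ) = N²·(1 − n/N)·s²/n.
f = 962/14768 = 0.06514085; Var(ȳ) = 0.93485915·82.98/962 = 0.080638891.
Var(Ŷ) = 14768² · 0.080638891 = 1.7586844 × 10^7.
SE(Ŷ) = √(1.7586844 × 10^7) = 4194.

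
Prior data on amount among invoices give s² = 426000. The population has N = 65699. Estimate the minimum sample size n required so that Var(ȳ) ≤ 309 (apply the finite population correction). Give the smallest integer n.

Without fpc, n₀ = s²/D = 426000/309 = 1378.6408.
With fpc, (1 − n/N)·s²/n ≤ D requires n ≥ n₀/(1 + n₀/N) = 1378.6408/(1 + 1378.6408/65699) = 1350.3057.
Rounding up, n = 1351.

1351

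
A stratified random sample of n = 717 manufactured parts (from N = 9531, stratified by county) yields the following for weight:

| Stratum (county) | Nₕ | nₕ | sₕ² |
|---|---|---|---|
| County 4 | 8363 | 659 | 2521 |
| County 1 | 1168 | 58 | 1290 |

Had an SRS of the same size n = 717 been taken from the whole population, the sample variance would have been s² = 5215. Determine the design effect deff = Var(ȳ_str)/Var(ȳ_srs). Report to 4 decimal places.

0.4506

Var(ȳ_str) = Σ Wₕ²(1−fₕ)sₕ²/nₕ with Wₕ = Nₕ/9531:
  County 4: (8363/9531)²·(1−659/8363)·2521/659 = 2.7132441
  County 1: (1168/9531)²·(1−58/1168)·1290/58 = 0.31743192
  → Var(ȳ_str) = 3.030676.
Var(ȳ_srs) = (1 − 717/9531)·5215/717 = 6.7261993.
deff = 3.030676 / 6.7261993 = 0.4506.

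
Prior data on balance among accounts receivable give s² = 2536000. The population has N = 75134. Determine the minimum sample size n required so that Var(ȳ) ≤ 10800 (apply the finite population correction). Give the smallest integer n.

235

Without fpc, n₀ = s²/D = 2536000/10800 = 234.8148.
With fpc, (1 − n/N)·s²/n ≤ D requires n ≥ n₀/(1 + n₀/N) = 234.8148/(1 + 234.8148/75134) = 234.0832.
Rounding up, n = 235.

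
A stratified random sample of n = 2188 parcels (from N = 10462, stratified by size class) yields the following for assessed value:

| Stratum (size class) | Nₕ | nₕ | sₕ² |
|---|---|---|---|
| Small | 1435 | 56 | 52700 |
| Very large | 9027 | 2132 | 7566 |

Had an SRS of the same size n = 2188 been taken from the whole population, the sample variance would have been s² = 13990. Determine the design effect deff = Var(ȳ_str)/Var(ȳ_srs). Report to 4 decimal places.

Var(ȳ_str) = Σ Wₕ²(1−fₕ)sₕ²/nₕ with Wₕ = Nₕ/10462:
  Small: (1435/10462)²·(1−56/1435)·52700/56 = 17.014113
  Very large: (9027/10462)²·(1−2132/9027)·7566/2132 = 2.0180291
  → Var(ȳ_str) = 19.032142.
Var(ȳ_srs) = (1 − 2188/10462)·13990/2188 = 5.0567467.
deff = 19.032142 / 5.0567467 = 3.7637.

3.7637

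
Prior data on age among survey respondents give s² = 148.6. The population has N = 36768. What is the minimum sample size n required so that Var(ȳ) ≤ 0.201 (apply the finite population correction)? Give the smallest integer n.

725

Without fpc, n₀ = s²/D = 148.6/0.201 = 739.3035.
With fpc, (1 − n/N)·s²/n ≤ D requires n ≥ n₀/(1 + n₀/N) = 739.3035/(1 + 739.3035/36768) = 724.7311.
Rounding up, n = 725.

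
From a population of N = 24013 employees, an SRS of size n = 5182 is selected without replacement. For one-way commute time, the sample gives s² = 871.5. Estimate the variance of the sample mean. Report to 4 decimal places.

Under SRS without replacement, Var(ȳ) = (1 − f)·s²/n with f = n/N = 5182/24013 = 0.21579978.
Var(ȳ) = (1 − 0.21579978)·871.5/5182 = 0.78420022·0.16817831 = 0.13188547.

0.1319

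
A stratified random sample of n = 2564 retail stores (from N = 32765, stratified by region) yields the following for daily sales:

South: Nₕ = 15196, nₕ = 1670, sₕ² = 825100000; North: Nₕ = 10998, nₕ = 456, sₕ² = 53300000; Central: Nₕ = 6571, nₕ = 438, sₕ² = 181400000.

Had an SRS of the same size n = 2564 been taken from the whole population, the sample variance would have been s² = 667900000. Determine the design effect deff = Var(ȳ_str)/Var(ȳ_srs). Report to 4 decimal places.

Var(ȳ_str) = Σ Wₕ²(1−fₕ)sₕ²/nₕ with Wₕ = Nₕ/32765:
  South: (15196/32765)²·(1−1670/15196)·825100000/1670 = 94595.056
  North: (10998/32765)²·(1−456/10998)·53300000/456 = 12623.47
  Central: (6571/32765)²·(1−438/6571)·181400000/438 = 15547.024
  → Var(ȳ_str) = 122765.55.
Var(ȳ_srs) = (1 − 2564/32765)·667900000/2564 = 240106.86.
deff = 122765.55 / 240106.86 = 0.5113.

0.5113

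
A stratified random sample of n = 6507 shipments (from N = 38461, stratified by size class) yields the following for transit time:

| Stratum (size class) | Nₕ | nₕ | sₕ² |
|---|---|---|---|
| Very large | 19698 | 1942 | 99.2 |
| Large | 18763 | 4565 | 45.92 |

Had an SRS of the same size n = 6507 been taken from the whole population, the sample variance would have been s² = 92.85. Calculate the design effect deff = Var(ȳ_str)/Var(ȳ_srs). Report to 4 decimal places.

Var(ȳ_str) = Σ Wₕ²(1−fₕ)sₕ²/nₕ with Wₕ = Nₕ/38461:
  Very large: (19698/38461)²·(1−1942/19698)·99.2/1942 = 0.012077821
  Large: (18763/38461)²·(1−4565/18763)·45.92/4565 = 0.0018115462
  → Var(ȳ_str) = 0.013889367.
Var(ȳ_srs) = (1 − 6507/38461)·92.85/6507 = 0.011855115.
deff = 0.013889367 / 0.011855115 = 1.1716.

1.1716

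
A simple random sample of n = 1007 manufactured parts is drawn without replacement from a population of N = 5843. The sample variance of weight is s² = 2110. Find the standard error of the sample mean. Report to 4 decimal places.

1.3169

Under SRS without replacement, Var(ȳ) = (1 − f)·s²/n with f = n/N = 1007/5843 = 0.17234297.
Var(ȳ) = (1 − 0.17234297)·2110/1007 = 0.82765703·2.0953327 = 1.7342168.
SE(ȳ) = √(1.7342168) = 1.3169.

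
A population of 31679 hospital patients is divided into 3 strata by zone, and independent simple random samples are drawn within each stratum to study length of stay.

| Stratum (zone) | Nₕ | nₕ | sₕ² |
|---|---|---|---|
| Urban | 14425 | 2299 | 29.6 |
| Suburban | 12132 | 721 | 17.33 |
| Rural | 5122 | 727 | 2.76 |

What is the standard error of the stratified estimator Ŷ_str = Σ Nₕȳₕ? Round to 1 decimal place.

Var(Ŷ_str) = Σₕ Nₕ²(1 − fₕ)sₕ²/nₕ.
Urban: 14425²·(1 − 2299/14425)·29.6/2299 = 2.252092 × 10^6.
Suburban: 12132²·(1 − 721/12132)·17.33/721 = 3.3275103 × 10^6.
Rural: 5122²·(1 − 727/5122)·2.76/727 = 85462.014.
Sum = 5.6650643 × 10^6.
SE = √(5.6650643 × 10^6) = 2380.1.

2380.1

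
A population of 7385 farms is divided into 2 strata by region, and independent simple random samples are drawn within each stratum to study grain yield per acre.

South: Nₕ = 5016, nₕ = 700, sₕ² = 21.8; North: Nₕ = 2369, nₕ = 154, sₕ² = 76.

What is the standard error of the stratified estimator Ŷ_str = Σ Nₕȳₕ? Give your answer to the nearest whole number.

Var(Ŷ_str) = Σₕ Nₕ²(1 − fₕ)sₕ²/nₕ.
South: 5016²·(1 − 700/5016)·21.8/700 = 674213.46.
North: 2369²·(1 − 154/2369)·76/154 = 2.5895939 × 10^6.
Sum = 3.2638074 × 10^6.
SE = √(3.2638074 × 10^6) = 1807.

1807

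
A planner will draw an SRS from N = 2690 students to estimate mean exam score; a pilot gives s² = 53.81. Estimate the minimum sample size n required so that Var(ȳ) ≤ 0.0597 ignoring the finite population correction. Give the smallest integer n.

902

Without fpc, n₀ = s²/D = 53.81/0.0597 = 901.3400.
Rounding up, n = 902.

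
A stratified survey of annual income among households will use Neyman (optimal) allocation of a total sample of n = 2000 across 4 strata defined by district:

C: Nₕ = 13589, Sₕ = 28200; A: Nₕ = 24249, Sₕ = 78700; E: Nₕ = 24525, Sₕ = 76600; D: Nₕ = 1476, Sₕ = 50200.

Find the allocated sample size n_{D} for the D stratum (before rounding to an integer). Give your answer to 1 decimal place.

34.9

Neyman allocation: nₕ = n·NₕSₕ / Σⱼ NⱼSⱼ.
Σ NⱼSⱼ = 13589·28200 + 24249·78700 + 24525·76600 + 1476·50200 = 4.2443163 × 10^9.
n_{D} = 2000·1476·50200 / (4.2443163 × 10^9) = 34.9.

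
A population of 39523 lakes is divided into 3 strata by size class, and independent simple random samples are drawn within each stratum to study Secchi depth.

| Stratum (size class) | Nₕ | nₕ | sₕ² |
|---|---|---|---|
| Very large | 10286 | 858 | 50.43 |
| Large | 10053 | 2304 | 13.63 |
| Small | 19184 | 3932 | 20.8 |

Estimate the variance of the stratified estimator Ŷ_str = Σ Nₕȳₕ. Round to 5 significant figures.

7.7086 × 10^6

Var(Ŷ_str) = Σₕ Nₕ²(1 − fₕ)sₕ²/nₕ.
Very large: 10286²·(1 − 858/10286)·50.43/858 = 5.6999071 × 10^6.
Large: 10053²·(1 − 2304/10053)·13.63/2304 = 460844.84.
Small: 19184²·(1 − 3932/19184)·20.8/3932 = 1.5478034 × 10^6.
Sum = 7.7085553 × 10^6.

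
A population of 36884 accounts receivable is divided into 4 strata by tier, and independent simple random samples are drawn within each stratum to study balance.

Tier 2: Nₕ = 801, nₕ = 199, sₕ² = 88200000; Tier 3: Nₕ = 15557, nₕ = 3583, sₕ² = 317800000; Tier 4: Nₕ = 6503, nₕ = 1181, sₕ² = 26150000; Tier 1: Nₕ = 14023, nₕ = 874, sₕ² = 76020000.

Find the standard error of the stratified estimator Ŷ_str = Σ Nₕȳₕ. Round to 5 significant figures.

5.7914 × 10^6

Var(Ŷ_str) = Σₕ Nₕ²(1 − fₕ)sₕ²/nₕ.
Tier 2: 801²·(1 − 199/801)·88200000/199 = 2.1371968 × 10^11.
Tier 3: 15557²·(1 − 3583/15557)·317800000/3583 = 1.6522364 × 10^13.
Tier 4: 6503²·(1 − 1181/6503)·26150000/1181 = 7.6632046 × 10^11.
Tier 1: 14023²·(1 − 874/14023)·76020000/874 = 1.6037996 × 10^13.
Sum = 3.35404 × 10^13.
SE = √(3.35404 × 10^13) = 5.7914 × 10^6.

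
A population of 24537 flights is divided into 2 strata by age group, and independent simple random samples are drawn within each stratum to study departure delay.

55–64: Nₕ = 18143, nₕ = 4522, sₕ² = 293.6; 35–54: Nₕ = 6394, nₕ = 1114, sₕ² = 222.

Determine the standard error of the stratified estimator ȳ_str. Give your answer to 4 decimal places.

Var(ȳ_str) = Σₕ Wₕ²(1 − fₕ)sₕ²/nₕ with Wₕ = Nₕ/N, N = 24537.
55–64: Wₕ = 0.73941395; term = 0.73941395²·(1 − 0.24924213)·293.6/4522 = 0.026650212.
35–54: Wₕ = 0.26058605; term = 0.26058605²·(1 − 0.17422584)·222/1114 = 0.011174585.
Sum = 0.037824797.
SE = √(0.037824797) = 0.1945.

0.1945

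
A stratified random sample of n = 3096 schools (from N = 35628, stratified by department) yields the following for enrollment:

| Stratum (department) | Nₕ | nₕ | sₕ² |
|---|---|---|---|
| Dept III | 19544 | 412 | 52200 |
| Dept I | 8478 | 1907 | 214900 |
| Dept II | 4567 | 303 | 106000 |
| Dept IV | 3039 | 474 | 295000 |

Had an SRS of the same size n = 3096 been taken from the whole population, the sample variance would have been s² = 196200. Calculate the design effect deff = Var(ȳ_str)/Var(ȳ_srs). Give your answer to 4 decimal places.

0.8892

Var(ȳ_str) = Σ Wₕ²(1−fₕ)sₕ²/nₕ with Wₕ = Nₕ/35628:
  Dept III: (19544/35628)²·(1−412/19544)·52200/412 = 37.321941
  Dept I: (8478/35628)²·(1−1907/8478)·214900/1907 = 4.9456994
  Dept II: (4567/35628)²·(1−303/4567)·106000/303 = 5.3669625
  Dept IV: (3039/35628)²·(1−474/3039)·295000/474 = 3.8218959
  → Var(ȳ_str) = 51.456499.
Var(ȳ_srs) = (1 − 3096/35628)·196200/3096 = 57.865188.
deff = 51.456499 / 57.865188 = 0.8892.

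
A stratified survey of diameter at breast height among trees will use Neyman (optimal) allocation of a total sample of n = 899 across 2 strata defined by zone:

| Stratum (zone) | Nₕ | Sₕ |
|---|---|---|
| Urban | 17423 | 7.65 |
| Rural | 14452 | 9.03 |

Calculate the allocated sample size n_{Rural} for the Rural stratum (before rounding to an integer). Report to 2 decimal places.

444.76

Neyman allocation: nₕ = n·NₕSₕ / Σⱼ NⱼSⱼ.
Σ NⱼSⱼ = 17423·7.65 + 14452·9.03 = 263787.51.
n_{Rural} = 899·14452·9.03 / 263787.51 = 444.76.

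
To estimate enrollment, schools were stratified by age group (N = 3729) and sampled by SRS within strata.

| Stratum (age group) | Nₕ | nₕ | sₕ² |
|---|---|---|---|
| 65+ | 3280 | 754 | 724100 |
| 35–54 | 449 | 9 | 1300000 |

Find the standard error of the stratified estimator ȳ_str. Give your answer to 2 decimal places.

51.23

Var(ȳ_str) = Σₕ Wₕ²(1 − fₕ)sₕ²/nₕ with Wₕ = Nₕ/N, N = 3729.
65+: Wₕ = 0.87959238; term = 0.87959238²·(1 − 0.22987805)·724100/754 = 572.20233.
35–54: Wₕ = 0.12040762; term = 0.12040762²·(1 − 0.02004454)·1300000/9 = 2052.1783.
Sum = 2624.3806.
SE = √(2624.3806) = 51.23.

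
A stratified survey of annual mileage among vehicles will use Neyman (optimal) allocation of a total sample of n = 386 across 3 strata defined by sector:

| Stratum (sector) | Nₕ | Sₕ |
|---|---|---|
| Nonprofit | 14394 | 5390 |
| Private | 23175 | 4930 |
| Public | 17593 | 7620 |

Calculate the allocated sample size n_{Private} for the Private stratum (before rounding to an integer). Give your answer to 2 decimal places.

Neyman allocation: nₕ = n·NₕSₕ / Σⱼ NⱼSⱼ.
Σ NⱼSⱼ = 14394·5390 + 23175·4930 + 17593·7620 = 3.2589507 × 10^8.
n_{Private} = 386·23175·4930 / (3.2589507 × 10^8) = 135.32.

135.32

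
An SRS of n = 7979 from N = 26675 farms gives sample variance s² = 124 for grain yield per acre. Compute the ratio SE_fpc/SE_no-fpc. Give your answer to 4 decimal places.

f = n/N = 7979/26675 = 0.29911903.
SE_no-fpc = √(s²/n) = 0.12466272; SE_fpc = √((1−f)s²/n) = 0.10436593.
Ratio = √(1−f) = 0.83718634.

0.8372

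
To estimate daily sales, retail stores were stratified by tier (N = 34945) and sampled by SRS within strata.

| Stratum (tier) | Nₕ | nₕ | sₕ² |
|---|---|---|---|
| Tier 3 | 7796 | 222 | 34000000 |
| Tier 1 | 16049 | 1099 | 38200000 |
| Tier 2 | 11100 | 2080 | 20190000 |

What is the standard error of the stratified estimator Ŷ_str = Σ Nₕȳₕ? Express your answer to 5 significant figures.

4.2843 × 10^6

Var(Ŷ_str) = Σₕ Nₕ²(1 − fₕ)sₕ²/nₕ.
Tier 3: 7796²·(1 − 222/7796)·34000000/222 = 9.0432195 × 10^12.
Tier 1: 16049²·(1 − 1099/16049)·38200000/1099 = 8.3397847 × 10^12.
Tier 2: 11100²·(1 − 2080/11100)·20190000/2080 = 9.718573 × 10^11.
Sum = 1.8354862 × 10^13.
SE = √(1.8354862 × 10^13) = 4.2843 × 10^6.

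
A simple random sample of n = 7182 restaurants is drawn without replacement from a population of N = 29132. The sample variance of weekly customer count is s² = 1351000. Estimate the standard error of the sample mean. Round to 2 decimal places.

11.91

Under SRS without replacement, Var(ȳ) = (1 − f)·s²/n with f = n/N = 7182/29132 = 0.24653302.
Var(ȳ) = (1 − 0.24653302)·1351000/7182 = 0.75346698·188.10916 = 141.73404.
SE(ȳ) = √(141.73404) = 11.91.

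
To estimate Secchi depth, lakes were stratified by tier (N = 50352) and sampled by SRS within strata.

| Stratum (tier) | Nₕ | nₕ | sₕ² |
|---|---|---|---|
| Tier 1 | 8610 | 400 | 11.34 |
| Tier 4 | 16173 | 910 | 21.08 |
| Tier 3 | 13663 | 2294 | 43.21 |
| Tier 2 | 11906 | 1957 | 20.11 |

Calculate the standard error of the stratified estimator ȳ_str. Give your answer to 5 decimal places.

0.06841

Var(ȳ_str) = Σₕ Wₕ²(1 − fₕ)sₕ²/nₕ with Wₕ = Nₕ/N, N = 50352.
Tier 1: Wₕ = 0.17099619; term = 0.17099619²·(1 − 0.04645761)·11.34/400 = 7.9043456 × 10^-4.
Tier 4: Wₕ = 0.32119876; term = 0.32119876²·(1 − 0.05626662)·21.08/910 = 0.0022554139.
Tier 3: Wₕ = 0.27134970; term = 0.27134970²·(1 − 0.16789870)·43.21/2294 = 0.001154053.
Tier 2: Wₕ = 0.23645535; term = 0.23645535²·(1 − 0.16437091)·20.11/1957 = 4.8010154 × 10^-4.
Sum = 0.004680003.
SE = √(0.004680003) = 0.06841.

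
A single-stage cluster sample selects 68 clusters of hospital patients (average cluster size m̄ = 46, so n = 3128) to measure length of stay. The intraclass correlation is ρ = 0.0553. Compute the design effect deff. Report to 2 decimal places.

3.49

deff = 1 + (46 − 1)·0.0553 = 1 + 2.4885 = 3.4885.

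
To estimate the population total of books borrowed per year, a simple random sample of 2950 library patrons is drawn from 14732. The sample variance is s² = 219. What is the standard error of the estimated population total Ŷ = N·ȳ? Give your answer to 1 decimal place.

3589.6

Var(Ŷ) = N²·Var(ȳ) = N²·(1 − n/N)·s²/n.
f = 2950/14732 = 0.20024437; Var(ȳ) = 0.79975563·219/2950 = 0.059371689.
Var(Ŷ) = 14732² · 0.059371689 = 1.2885546 × 10^7.
SE(Ŷ) = √(1.2885546 × 10^7) = 3589.6.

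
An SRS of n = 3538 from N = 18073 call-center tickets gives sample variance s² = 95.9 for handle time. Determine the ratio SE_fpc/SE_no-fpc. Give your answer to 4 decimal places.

f = n/N = 3538/18073 = 0.19576163.
SE_no-fpc = √(s²/n) = 0.16463812; SE_fpc = √((1−f)s²/n) = 0.14764637.
Ratio = √(1−f) = 0.89679338.

0.8968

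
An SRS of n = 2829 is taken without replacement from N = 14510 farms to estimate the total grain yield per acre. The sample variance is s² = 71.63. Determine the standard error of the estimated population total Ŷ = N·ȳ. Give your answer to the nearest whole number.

Var(Ŷ) = N²·Var(ȳ) = N²·(1 − n/N)·s²/n.
f = 2829/14510 = 0.19496899; Var(ȳ) = 0.80503101·71.63/2829 = 0.020383306.
Var(Ŷ) = 14510² · 0.020383306 = 4.2915033 × 10^6.
SE(Ŷ) = √(4.2915033 × 10^6) = 2072.

2072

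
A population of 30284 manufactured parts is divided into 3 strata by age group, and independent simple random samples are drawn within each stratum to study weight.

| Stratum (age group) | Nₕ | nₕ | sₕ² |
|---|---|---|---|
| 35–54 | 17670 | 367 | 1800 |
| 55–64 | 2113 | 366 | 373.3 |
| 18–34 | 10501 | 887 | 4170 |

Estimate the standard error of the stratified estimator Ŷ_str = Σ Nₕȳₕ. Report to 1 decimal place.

Var(Ŷ_str) = Σₕ Nₕ²(1 − fₕ)sₕ²/nₕ.
35–54: 17670²·(1 − 367/17670)·1800/367 = 1.4995619 × 10^9.
55–64: 2113²·(1 − 366/2113)·373.3/366 = 3.7650375 × 10^6.
18–34: 10501²·(1 − 887/10501)·4170/887 = 4.7462129 × 10^8.
Sum = 1.9779482 × 10^9.
SE = √(1.9779482 × 10^9) = 44474.1.

44474.1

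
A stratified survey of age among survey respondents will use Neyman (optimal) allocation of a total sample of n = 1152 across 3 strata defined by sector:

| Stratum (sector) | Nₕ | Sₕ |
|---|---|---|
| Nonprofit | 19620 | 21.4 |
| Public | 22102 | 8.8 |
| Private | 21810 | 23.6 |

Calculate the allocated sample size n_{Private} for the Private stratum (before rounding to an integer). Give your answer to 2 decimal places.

525.16

Neyman allocation: nₕ = n·NₕSₕ / Σⱼ NⱼSⱼ.
Σ NⱼSⱼ = 19620·21.4 + 22102·8.8 + 21810·23.6 = 1.1290816 × 10^6.
n_{Private} = 1152·21810·23.6 / (1.1290816 × 10^6) = 525.16.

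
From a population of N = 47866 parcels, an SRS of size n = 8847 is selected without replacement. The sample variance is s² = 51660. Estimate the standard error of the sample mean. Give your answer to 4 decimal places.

Under SRS without replacement, Var(ȳ) = (1 − f)·s²/n with f = n/N = 8847/47866 = 0.18482848.
Var(ȳ) = (1 − 0.18482848)·51660/8847 = 0.81517152·5.8392675 = 4.7600046.
SE(ȳ) = √(4.7600046) = 2.1817.

2.1817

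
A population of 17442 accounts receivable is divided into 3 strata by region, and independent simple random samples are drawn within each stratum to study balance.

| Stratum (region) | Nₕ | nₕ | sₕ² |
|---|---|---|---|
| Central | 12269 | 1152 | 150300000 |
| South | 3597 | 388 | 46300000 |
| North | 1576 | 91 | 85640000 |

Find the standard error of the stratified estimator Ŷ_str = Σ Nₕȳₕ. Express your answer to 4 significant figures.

4.623 × 10^6

Var(Ŷ_str) = Σₕ Nₕ²(1 − fₕ)sₕ²/nₕ.
Central: 12269²·(1 − 1152/12269)·150300000/1152 = 1.7795216 × 10^13.
South: 3597²·(1 − 388/3597)·46300000/388 = 1.3773979 × 10^12.
North: 1576²·(1 − 91/1576)·85640000/91 = 2.2025102 × 10^12.
Sum = 2.1375124 × 10^13.
SE = √(2.1375124 × 10^13) = 4.623 × 10^6.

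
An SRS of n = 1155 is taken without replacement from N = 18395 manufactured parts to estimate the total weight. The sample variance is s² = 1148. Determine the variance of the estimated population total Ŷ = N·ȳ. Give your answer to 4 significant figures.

3.152 × 10^8

Var(Ŷ) = N²·Var(ȳ) = N²·(1 − n/N)·s²/n.
f = 1155/18395 = 0.06278880; Var(ȳ) = 0.93721120·1148/1155 = 0.93153113.
Var(Ŷ) = 18395² · 0.93153113 = 3.152078 × 10^8.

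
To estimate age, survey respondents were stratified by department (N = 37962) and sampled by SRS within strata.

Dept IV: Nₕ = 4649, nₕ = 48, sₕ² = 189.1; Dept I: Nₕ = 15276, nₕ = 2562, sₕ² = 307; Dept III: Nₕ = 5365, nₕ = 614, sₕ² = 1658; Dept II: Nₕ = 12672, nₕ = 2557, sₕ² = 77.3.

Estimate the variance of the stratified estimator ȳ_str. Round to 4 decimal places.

0.1251

Var(ȳ_str) = Σₕ Wₕ²(1 − fₕ)sₕ²/nₕ with Wₕ = Nₕ/N, N = 37962.
Dept IV: Wₕ = 0.12246457; term = 0.12246457²·(1 − 0.01032480)·189.1/48 = 0.058474148.
Dept I: Wₕ = 0.40240240; term = 0.40240240²·(1 − 0.16771406)·307/2562 = 0.016149272.
Dept III: Wₕ = 0.14132554; term = 0.14132554²·(1 − 0.11444548)·1658/614 = 0.047760926.
Dept II: Wₕ = 0.33380749; term = 0.33380749²·(1 − 0.20178346)·77.3/2557 = 0.0026888195.
Sum = 0.12507317.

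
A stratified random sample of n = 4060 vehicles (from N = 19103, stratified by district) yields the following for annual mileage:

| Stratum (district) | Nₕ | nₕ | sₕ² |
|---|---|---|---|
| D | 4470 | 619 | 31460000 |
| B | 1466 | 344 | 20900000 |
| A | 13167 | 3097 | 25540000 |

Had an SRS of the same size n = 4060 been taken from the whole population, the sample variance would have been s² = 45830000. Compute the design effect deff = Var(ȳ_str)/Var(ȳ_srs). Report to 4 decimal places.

0.6376

Var(ȳ_str) = Σ Wₕ²(1−fₕ)sₕ²/nₕ with Wₕ = Nₕ/19103:
  D: (4470/19103)²·(1−619/4470)·31460000/619 = 2397.4301
  B: (1466/19103)²·(1−344/1466)·20900000/344 = 273.84923
  A: (13167/19103)²·(1−3097/13167)·25540000/3097 = 2996.3521
  → Var(ȳ_str) = 5667.6314.
Var(ȳ_srs) = (1 − 4060/19103)·45830000/4060 = 8889.0777.
deff = 5667.6314 / 8889.0777 = 0.6376.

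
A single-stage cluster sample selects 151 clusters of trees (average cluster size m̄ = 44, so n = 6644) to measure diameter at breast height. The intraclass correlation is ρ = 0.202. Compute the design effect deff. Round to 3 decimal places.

deff = 1 + (44 − 1)·0.202 = 1 + 8.686 = 9.686.

9.686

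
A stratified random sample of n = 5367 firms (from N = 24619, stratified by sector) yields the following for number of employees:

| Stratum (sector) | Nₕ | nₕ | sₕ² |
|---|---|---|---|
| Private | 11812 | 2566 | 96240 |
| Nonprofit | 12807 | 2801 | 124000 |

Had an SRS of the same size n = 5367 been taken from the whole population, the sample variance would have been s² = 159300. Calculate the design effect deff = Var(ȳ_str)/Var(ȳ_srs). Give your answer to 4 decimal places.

0.6944

Var(ȳ_str) = Σ Wₕ²(1−fₕ)sₕ²/nₕ with Wₕ = Nₕ/24619:
  Private: (11812/24619)²·(1−2566/11812)·96240/2566 = 6.758269
  Nonprofit: (12807/24619)²·(1−2801/12807)·124000/2801 = 9.3599961
  → Var(ȳ_str) = 16.118265.
Var(ȳ_srs) = (1 − 5367/24619)·159300/5367 = 23.210774.
deff = 16.118265 / 23.210774 = 0.6944.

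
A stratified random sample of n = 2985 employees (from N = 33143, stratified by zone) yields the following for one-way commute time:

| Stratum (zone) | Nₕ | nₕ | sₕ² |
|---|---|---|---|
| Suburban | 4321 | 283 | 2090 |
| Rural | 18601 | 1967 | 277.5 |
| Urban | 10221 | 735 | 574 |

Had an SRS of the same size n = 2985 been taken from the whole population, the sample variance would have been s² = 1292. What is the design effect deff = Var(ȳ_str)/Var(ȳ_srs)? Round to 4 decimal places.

Var(ȳ_str) = Σ Wₕ²(1−fₕ)sₕ²/nₕ with Wₕ = Nₕ/33143:
  Suburban: (4321/33143)²·(1−283/4321)·2090/283 = 0.11730778
  Rural: (18601/33143)²·(1−1967/18601)·277.5/1967 = 0.039738181
  Urban: (10221/33143)²·(1−735/10221)·574/735 = 0.068931452
  → Var(ȳ_str) = 0.22597741.
Var(ȳ_srs) = (1 − 2985/33143)·1292/2985 = 0.39384823.
deff = 0.22597741 / 0.39384823 = 0.5738.

0.5738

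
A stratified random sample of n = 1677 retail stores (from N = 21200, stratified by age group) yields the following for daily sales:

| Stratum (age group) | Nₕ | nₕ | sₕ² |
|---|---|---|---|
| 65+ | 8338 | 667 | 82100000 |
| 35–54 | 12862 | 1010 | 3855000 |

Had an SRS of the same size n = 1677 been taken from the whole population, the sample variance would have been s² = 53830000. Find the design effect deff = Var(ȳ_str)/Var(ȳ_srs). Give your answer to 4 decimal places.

0.6364

Var(ȳ_str) = Σ Wₕ²(1−fₕ)sₕ²/nₕ with Wₕ = Nₕ/21200:
  65+: (8338/21200)²·(1−667/8338)·82100000/667 = 17516.99
  35–54: (12862/21200)²·(1−1010/12862)·3855000/1010 = 1294.5876
  → Var(ȳ_str) = 18811.578.
Var(ȳ_srs) = (1 − 1677/21200)·53830000/1677 = 29559.835.
deff = 18811.578 / 29559.835 = 0.6364.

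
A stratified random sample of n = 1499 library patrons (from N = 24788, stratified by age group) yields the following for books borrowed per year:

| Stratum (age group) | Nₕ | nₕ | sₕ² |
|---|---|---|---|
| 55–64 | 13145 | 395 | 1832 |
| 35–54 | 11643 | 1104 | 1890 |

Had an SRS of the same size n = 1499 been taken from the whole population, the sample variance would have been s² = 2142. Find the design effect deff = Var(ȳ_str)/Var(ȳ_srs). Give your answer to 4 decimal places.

Var(ȳ_str) = Σ Wₕ²(1−fₕ)sₕ²/nₕ with Wₕ = Nₕ/24788:
  55–64: (13145/24788)²·(1−395/13145)·1832/395 = 1.2650747
  35–54: (11643/24788)²·(1−1104/11643)·1890/1104 = 0.34188029
  → Var(ȳ_str) = 1.606955.
Var(ȳ_srs) = (1 − 1499/24788)·2142/1499 = 1.3425399.
deff = 1.606955 / 1.3425399 = 1.1970.

1.1970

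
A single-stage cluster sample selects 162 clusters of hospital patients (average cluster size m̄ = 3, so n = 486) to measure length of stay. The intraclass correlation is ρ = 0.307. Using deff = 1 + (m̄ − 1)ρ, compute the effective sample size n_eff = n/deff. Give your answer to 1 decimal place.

301.1

deff = 1 + (3 − 1)·0.307 = 1 + 0.614 = 1.614.
n_eff = 486 / 1.614 = 301.1.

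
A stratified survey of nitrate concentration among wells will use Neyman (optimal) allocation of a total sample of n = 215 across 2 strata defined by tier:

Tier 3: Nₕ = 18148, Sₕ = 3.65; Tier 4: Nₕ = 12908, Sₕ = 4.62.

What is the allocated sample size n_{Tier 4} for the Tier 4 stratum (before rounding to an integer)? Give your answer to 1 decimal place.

101.9

Neyman allocation: nₕ = n·NₕSₕ / Σⱼ NⱼSⱼ.
Σ NⱼSⱼ = 18148·3.65 + 12908·4.62 = 125875.16.
n_{Tier 4} = 215·12908·4.62 / 125875.16 = 101.9.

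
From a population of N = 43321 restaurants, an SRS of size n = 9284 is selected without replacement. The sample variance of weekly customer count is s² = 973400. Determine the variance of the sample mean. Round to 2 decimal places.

Under SRS without replacement, Var(ȳ) = (1 − f)·s²/n with f = n/N = 9284/43321 = 0.21430715.
Var(ȳ) = (1 − 0.21430715)·973400/9284 = 0.78569285·104.84705 = 82.377577.

82.38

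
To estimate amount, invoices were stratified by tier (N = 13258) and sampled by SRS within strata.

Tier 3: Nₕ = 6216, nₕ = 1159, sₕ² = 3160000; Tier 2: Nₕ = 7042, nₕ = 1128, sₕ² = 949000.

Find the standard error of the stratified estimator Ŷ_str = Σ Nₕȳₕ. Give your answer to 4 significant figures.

Var(Ŷ_str) = Σₕ Nₕ²(1 − fₕ)sₕ²/nₕ.
Tier 3: 6216²·(1 − 1159/6216)·3160000/1159 = 8.5705286 × 10^10.
Tier 2: 7042²·(1 − 1128/7042)·949000/1128 = 3.5037608 × 10^10.
Sum = 1.2074289 × 10^11.
SE = √(1.2074289 × 10^11) = 347500.

347500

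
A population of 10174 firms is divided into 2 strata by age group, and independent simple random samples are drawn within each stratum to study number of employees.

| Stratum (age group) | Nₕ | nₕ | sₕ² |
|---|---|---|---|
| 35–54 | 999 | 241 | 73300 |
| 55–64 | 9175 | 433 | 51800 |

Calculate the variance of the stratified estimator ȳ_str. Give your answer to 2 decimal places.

Var(ȳ_str) = Σₕ Wₕ²(1 − fₕ)sₕ²/nₕ with Wₕ = Nₕ/N, N = 10174.
35–54: Wₕ = 0.09819147; term = 0.09819147²·(1 − 0.24124124)·73300/241 = 2.2250417.
55–64: Wₕ = 0.90180853; term = 0.90180853²·(1 − 0.04719346)·51800/433 = 92.699048.
Sum = 94.92409.

94.92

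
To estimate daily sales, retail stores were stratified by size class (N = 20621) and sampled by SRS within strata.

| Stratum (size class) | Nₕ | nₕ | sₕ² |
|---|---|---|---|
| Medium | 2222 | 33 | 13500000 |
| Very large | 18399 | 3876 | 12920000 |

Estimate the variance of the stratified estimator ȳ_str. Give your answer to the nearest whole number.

Var(ȳ_str) = Σₕ Wₕ²(1 − fₕ)sₕ²/nₕ with Wₕ = Nₕ/N, N = 20621.
Medium: Wₕ = 0.10775423; term = 0.10775423²·(1 − 0.01485149)·13500000/33 = 4679.4003.
Very large: Wₕ = 0.89224577; term = 0.89224577²·(1 − 0.21066362)·12920000/3876 = 2094.6422.
Sum = 6774.0425.

6774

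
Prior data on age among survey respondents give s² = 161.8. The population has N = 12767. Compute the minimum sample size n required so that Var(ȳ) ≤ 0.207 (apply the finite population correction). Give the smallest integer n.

Without fpc, n₀ = s²/D = 161.8/0.207 = 781.6425.
With fpc, (1 − n/N)·s²/n ≤ D requires n ≥ n₀/(1 + n₀/N) = 781.6425/(1 + 781.6425/12767) = 736.5483.
Rounding up, n = 737.

737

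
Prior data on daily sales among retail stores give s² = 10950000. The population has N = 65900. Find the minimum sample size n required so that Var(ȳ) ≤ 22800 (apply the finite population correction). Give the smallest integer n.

477

Without fpc, n₀ = s²/D = 10950000/22800 = 480.2632.
With fpc, (1 − n/N)·s²/n ≤ D requires n ≥ n₀/(1 + n₀/N) = 480.2632/(1 + 480.2632/65900) = 476.7885.
Rounding up, n = 477.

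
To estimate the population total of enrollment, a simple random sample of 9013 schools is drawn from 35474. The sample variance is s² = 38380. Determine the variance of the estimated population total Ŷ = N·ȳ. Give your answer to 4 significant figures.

Var(Ŷ) = N²·Var(ȳ) = N²·(1 − n/N)·s²/n.
f = 9013/35474 = 0.25407341; Var(ȳ) = 0.74592659·38380/9013 = 3.1763744.
Var(Ŷ) = 35474² · 3.1763744 = 3.9971644 × 10^9.

3.997 × 10^9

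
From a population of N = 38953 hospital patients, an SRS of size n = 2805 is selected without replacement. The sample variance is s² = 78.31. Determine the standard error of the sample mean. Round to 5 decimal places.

Under SRS without replacement, Var(ȳ) = (1 − f)·s²/n with f = n/N = 2805/38953 = 0.07200986.
Var(ȳ) = (1 − 0.07200986)·78.31/2805 = 0.92799014·0.027918004 = 0.025907632.
SE(ȳ) = √(0.025907632) = 0.16096.

0.16096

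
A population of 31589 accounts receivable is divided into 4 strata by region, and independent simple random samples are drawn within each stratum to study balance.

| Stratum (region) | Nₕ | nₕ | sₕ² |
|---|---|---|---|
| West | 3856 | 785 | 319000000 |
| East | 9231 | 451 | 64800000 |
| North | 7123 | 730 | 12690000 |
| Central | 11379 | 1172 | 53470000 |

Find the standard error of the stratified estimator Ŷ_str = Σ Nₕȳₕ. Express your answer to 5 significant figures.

Var(Ŷ_str) = Σₕ Nₕ²(1 − fₕ)sₕ²/nₕ.
West: 3856²·(1 − 785/3856)·319000000/785 = 4.8121357 × 10^12.
East: 9231²·(1 − 451/9231)·64800000/451 = 1.164506 × 10^13.
North: 7123²·(1 − 730/7123)·12690000/730 = 7.9160114 × 10^11.
Central: 11379²·(1 − 1172/11379)·53470000/1172 = 5.2988885 × 10^12.
Sum = 2.2547685 × 10^13.
SE = √(2.2547685 × 10^13) = 4.7484 × 10^6.

4.7484 × 10^6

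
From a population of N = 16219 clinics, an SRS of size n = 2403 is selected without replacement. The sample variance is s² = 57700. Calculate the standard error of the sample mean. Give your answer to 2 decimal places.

Under SRS without replacement, Var(ȳ) = (1 − f)·s²/n with f = n/N = 2403/16219 = 0.14815957.
Var(ȳ) = (1 − 0.14815957)·57700/2403 = 0.85184043·24.011652 = 20.454096.
SE(ȳ) = √(20.454096) = 4.52.

4.52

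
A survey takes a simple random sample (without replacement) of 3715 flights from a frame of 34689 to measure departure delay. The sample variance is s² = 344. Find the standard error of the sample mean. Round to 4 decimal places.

0.2875

Under SRS without replacement, Var(ȳ) = (1 − f)·s²/n with f = n/N = 3715/34689 = 0.10709447.
Var(ȳ) = (1 − 0.10709447)·344/3715 = 0.89290553·0.092597577 = 0.082680889.
SE(ȳ) = √(0.082680889) = 0.2875.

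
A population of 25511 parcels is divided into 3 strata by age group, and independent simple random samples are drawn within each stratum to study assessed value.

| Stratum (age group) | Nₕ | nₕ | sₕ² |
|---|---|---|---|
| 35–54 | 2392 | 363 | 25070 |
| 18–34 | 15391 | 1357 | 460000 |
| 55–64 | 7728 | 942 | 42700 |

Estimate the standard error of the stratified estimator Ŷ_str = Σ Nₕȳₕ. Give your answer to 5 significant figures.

275560

Var(Ŷ_str) = Σₕ Nₕ²(1 − fₕ)sₕ²/nₕ.
35–54: 2392²·(1 − 363/2392)·25070/363 = 3.3518991 × 10^8.
18–34: 15391²·(1 − 1357/15391)·460000/1357 = 7.3219422 × 10^10.
55–64: 7728²·(1 − 942/7728)·42700/942 = 2.3771574 × 10^9.
Sum = 7.5931769 × 10^10.
SE = √(7.5931769 × 10^10) = 275560.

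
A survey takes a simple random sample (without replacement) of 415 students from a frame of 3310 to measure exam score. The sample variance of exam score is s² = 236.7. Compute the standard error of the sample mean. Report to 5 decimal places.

0.70629

Under SRS without replacement, Var(ȳ) = (1 − f)·s²/n with f = n/N = 415/3310 = 0.12537764.
Var(ȳ) = (1 − 0.12537764)·236.7/415 = 0.87462236·0.57036145 = 0.49885087.
SE(ȳ) = √(0.49885087) = 0.70629.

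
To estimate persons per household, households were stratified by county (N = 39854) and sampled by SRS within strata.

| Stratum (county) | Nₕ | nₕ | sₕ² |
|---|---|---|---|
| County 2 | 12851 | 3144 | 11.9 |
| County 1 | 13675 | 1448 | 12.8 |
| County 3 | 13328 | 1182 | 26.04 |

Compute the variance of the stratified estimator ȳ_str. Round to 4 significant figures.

0.003473

Var(ȳ_str) = Σₕ Wₕ²(1 − fₕ)sₕ²/nₕ with Wₕ = Nₕ/N, N = 39854.
County 2: Wₕ = 0.32245195; term = 0.32245195²·(1 − 0.24465022)·11.9/3144 = 2.9726416 × 10^-4.
County 1: Wₕ = 0.34312742; term = 0.34312742²·(1 − 0.10588665)·12.8/1448 = 9.3056095 × 10^-4.
County 3: Wₕ = 0.33442064; term = 0.33442064²·(1 − 0.08868547)·26.04/1182 = 0.0022453184.
Sum = 0.0034731435.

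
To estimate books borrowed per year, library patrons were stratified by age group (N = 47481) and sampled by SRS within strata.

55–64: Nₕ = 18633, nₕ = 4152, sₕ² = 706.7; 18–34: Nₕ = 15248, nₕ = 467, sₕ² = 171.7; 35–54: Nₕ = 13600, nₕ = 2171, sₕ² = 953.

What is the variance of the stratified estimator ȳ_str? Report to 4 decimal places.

0.0874

Var(ȳ_str) = Σₕ Wₕ²(1 − fₕ)sₕ²/nₕ with Wₕ = Nₕ/N, N = 47481.
55–64: Wₕ = 0.39243066; term = 0.39243066²·(1 − 0.22283046)·706.7/4152 = 0.020371329.
18–34: Wₕ = 0.32113898; term = 0.32113898²·(1 − 0.03062697)·171.7/467 = 0.036756183.
35–54: Wₕ = 0.28643036; term = 0.28643036²·(1 − 0.15963235)·953/2171 = 0.030264988.
Sum = 0.0873925.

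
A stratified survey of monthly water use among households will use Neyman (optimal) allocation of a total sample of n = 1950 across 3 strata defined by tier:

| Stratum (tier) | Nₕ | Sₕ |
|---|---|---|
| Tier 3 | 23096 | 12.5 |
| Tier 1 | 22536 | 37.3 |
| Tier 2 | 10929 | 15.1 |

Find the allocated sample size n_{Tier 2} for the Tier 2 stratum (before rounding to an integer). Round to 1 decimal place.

Neyman allocation: nₕ = n·NₕSₕ / Σⱼ NⱼSⱼ.
Σ NⱼSⱼ = 23096·12.5 + 22536·37.3 + 10929·15.1 = 1.2943207 × 10^6.
n_{Tier 2} = 1950·10929·15.1 / (1.2943207 × 10^6) = 248.6.

248.6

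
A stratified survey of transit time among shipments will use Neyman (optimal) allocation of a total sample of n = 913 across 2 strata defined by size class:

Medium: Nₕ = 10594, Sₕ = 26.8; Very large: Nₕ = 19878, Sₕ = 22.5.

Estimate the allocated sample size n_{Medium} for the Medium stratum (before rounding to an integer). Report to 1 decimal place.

Neyman allocation: nₕ = n·NₕSₕ / Σⱼ NⱼSⱼ.
Σ NⱼSⱼ = 10594·26.8 + 19878·22.5 = 731174.2.
n_{Medium} = 913·10594·26.8 / 731174.2 = 354.5.

354.5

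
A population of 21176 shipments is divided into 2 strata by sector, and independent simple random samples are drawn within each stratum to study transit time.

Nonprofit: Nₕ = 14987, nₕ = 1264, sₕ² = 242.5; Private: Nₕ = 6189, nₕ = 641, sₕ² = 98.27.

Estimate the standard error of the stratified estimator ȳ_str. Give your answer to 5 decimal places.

0.31580

Var(ȳ_str) = Σₕ Wₕ²(1 − fₕ)sₕ²/nₕ with Wₕ = Nₕ/N, N = 21176.
Nonprofit: Wₕ = 0.70773517; term = 0.70773517²·(1 − 0.08433976)·242.5/1264 = 0.087991472.
Private: Wₕ = 0.29226483; term = 0.29226483²·(1 − 0.10357085)·98.27/641 = 0.011739024.
Sum = 0.099730496.
SE = √(0.099730496) = 0.31580.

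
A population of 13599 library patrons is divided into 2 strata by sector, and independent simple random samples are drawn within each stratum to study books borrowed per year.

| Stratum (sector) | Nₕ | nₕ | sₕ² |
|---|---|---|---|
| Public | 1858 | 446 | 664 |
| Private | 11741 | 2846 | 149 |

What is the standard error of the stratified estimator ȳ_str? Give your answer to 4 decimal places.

0.2251

Var(ȳ_str) = Σₕ Wₕ²(1 − fₕ)sₕ²/nₕ with Wₕ = Nₕ/N, N = 13599.
Public: Wₕ = 0.13662769; term = 0.13662769²·(1 − 0.24004306)·664/446 = 0.02112028.
Private: Wₕ = 0.86337231; term = 0.86337231²·(1 − 0.24239843)·149/2846 = 0.02956572.
Sum = 0.050686.
SE = √(0.050686) = 0.2251.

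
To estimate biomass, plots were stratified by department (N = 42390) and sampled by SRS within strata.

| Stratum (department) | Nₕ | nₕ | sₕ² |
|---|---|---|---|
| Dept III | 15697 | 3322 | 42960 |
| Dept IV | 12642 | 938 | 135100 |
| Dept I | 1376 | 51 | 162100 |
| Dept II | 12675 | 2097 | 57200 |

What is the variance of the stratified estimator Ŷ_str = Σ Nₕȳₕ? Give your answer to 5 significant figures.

3.3275 × 10^10

Var(Ŷ_str) = Σₕ Nₕ²(1 − fₕ)sₕ²/nₕ.
Dept III: 15697²·(1 − 3322/15697)·42960/3322 = 2.5120398 × 10^9.
Dept IV: 12642²·(1 − 938/12642)·135100/938 = 2.131094 × 10^10.
Dept I: 1376²·(1 − 51/1376)·162100/51 = 5.7949161 × 10^9.
Dept II: 12675²·(1 − 2097/12675)·57200/2097 = 3.6572035 × 10^9.
Sum = 3.3275099 × 10^10.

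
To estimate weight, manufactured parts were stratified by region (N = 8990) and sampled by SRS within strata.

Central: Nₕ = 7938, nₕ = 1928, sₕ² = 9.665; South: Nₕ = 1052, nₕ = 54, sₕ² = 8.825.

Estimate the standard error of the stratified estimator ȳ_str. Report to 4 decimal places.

Var(ȳ_str) = Σₕ Wₕ²(1 − fₕ)sₕ²/nₕ with Wₕ = Nₕ/N, N = 8990.
Central: Wₕ = 0.88298109; term = 0.88298109²·(1 − 0.24288234)·9.665/1928 = 0.0029591093.
South: Wₕ = 0.11701891; term = 0.11701891²·(1 − 0.05133080)·8.825/54 = 0.0021229895.
Sum = 0.0050820988.
SE = √(0.0050820988) = 0.0713.

0.0713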